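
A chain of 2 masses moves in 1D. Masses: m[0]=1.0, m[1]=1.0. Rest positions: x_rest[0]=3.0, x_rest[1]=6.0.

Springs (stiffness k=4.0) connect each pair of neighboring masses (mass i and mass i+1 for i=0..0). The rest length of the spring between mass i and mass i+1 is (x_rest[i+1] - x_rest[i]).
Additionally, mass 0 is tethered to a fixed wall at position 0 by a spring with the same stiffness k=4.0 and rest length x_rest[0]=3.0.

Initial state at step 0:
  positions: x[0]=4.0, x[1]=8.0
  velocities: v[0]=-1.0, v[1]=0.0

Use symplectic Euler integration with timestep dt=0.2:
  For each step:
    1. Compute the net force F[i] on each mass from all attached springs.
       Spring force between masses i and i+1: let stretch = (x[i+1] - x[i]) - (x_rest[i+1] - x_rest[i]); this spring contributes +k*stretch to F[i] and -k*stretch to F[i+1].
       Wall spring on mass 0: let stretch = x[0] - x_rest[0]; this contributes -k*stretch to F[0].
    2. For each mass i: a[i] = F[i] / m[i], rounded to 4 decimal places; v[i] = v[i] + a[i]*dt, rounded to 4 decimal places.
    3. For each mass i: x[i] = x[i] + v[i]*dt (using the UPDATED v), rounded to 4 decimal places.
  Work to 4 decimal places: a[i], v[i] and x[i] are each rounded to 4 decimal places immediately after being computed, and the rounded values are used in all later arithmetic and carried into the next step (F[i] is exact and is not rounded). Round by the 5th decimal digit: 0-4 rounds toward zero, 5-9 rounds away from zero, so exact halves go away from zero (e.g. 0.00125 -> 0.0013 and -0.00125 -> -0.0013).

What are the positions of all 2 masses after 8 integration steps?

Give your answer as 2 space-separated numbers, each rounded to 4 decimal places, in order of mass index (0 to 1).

Step 0: x=[4.0000 8.0000] v=[-1.0000 0.0000]
Step 1: x=[3.8000 7.8400] v=[-1.0000 -0.8000]
Step 2: x=[3.6384 7.5136] v=[-0.8080 -1.6320]
Step 3: x=[3.5147 7.0472] v=[-0.6186 -2.3322]
Step 4: x=[3.3938 6.4956] v=[-0.6044 -2.7582]
Step 5: x=[3.2262 5.9277] v=[-0.8380 -2.8396]
Step 6: x=[2.9746 5.4075] v=[-1.2578 -2.6008]
Step 7: x=[2.6364 4.9781] v=[-1.6912 -2.1471]
Step 8: x=[2.2510 4.6540] v=[-1.9270 -1.6205]

Answer: 2.2510 4.6540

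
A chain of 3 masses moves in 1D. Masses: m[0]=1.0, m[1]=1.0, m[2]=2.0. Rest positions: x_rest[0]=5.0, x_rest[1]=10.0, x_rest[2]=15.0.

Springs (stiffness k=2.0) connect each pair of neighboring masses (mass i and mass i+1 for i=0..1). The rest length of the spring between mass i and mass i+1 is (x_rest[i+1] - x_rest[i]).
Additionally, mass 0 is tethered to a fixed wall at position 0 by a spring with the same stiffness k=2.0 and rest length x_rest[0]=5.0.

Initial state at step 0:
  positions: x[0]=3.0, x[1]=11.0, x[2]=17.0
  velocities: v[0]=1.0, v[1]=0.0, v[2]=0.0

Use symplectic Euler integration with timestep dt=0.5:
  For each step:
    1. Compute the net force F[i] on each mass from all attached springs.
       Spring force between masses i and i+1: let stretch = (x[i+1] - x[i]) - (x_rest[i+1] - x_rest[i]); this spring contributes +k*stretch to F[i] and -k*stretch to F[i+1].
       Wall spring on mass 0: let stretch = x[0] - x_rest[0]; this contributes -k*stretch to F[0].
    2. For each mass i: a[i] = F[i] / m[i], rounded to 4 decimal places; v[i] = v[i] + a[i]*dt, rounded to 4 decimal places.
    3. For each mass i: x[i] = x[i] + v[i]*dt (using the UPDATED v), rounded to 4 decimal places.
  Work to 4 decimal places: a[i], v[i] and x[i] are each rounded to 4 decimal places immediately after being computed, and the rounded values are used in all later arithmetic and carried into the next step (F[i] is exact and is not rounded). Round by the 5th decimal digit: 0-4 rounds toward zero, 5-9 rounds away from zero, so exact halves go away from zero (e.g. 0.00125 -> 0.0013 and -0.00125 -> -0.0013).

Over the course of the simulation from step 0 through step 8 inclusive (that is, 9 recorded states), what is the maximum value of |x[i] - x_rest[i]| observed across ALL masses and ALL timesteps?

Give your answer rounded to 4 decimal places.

Answer: 3.2266

Derivation:
Step 0: x=[3.0000 11.0000 17.0000] v=[1.0000 0.0000 0.0000]
Step 1: x=[6.0000 10.0000 16.7500] v=[6.0000 -2.0000 -0.5000]
Step 2: x=[8.0000 10.3750 16.0625] v=[4.0000 0.7500 -1.3750]
Step 3: x=[7.1875 12.4063 15.2031] v=[-1.6250 4.0625 -1.7188]
Step 4: x=[5.3907 13.2266 14.8945] v=[-3.5937 1.6405 -0.6172]
Step 5: x=[4.8165 10.9629 15.4190] v=[-1.1485 -4.5275 1.0489]
Step 6: x=[4.9072 7.8540 16.0795] v=[0.1814 -6.2178 1.3209]
Step 7: x=[4.0177 7.3845 15.9336] v=[-1.7790 -0.9391 -0.2919]
Step 8: x=[2.8028 9.5061 14.9004] v=[-2.4299 4.2432 -2.0665]
Max displacement = 3.2266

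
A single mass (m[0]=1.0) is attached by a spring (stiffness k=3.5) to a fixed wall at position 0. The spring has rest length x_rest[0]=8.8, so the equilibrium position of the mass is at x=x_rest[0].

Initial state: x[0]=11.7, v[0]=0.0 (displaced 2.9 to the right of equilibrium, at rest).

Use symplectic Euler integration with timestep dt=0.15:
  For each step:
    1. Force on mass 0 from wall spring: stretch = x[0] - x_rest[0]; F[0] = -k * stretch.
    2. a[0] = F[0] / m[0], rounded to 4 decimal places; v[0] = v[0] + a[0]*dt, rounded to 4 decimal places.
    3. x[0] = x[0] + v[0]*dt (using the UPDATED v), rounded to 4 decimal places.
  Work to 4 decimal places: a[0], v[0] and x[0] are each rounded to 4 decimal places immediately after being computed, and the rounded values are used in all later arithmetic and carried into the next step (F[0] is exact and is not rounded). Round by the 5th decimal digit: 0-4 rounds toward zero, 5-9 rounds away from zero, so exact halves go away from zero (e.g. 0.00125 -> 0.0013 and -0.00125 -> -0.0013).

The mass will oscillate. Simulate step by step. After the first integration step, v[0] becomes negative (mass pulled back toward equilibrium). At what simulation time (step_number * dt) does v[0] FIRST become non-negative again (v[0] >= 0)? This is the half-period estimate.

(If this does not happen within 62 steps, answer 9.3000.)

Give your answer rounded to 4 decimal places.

Step 0: x=[11.7000] v=[0.0000]
Step 1: x=[11.4716] v=[-1.5225]
Step 2: x=[11.0328] v=[-2.9251]
Step 3: x=[10.4182] v=[-4.0973]
Step 4: x=[9.6762] v=[-4.9469]
Step 5: x=[8.8652] v=[-5.4069]
Step 6: x=[8.0490] v=[-5.4411]
Step 7: x=[7.2920] v=[-5.0468]
Step 8: x=[6.6537] v=[-4.2551]
Step 9: x=[6.1845] v=[-3.1283]
Step 10: x=[5.9212] v=[-1.7552]
Step 11: x=[5.8846] v=[-0.2438]
Step 12: x=[6.0776] v=[1.2868]
First v>=0 after going negative at step 12, time=1.8000

Answer: 1.8000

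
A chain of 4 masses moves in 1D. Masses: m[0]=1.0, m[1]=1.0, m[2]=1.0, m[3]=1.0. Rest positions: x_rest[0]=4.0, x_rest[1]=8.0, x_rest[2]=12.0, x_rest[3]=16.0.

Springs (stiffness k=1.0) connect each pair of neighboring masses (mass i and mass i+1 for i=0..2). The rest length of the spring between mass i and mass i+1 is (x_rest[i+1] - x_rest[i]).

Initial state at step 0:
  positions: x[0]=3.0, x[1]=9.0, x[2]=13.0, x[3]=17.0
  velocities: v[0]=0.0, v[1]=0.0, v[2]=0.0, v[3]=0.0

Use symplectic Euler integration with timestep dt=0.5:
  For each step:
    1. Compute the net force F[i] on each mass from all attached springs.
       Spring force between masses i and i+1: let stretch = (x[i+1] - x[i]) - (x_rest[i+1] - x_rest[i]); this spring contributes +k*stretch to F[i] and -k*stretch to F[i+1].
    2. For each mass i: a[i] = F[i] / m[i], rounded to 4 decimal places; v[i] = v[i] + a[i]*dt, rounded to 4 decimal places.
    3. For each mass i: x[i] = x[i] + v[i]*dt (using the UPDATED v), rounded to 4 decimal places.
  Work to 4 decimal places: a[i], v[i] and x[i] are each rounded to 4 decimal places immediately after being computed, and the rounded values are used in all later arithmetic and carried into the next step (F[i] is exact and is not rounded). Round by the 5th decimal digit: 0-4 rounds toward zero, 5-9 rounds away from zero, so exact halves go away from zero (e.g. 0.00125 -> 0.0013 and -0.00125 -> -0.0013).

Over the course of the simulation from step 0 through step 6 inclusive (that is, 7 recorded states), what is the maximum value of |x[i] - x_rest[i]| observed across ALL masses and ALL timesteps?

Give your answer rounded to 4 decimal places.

Answer: 1.2345

Derivation:
Step 0: x=[3.0000 9.0000 13.0000 17.0000] v=[0.0000 0.0000 0.0000 0.0000]
Step 1: x=[3.5000 8.5000 13.0000 17.0000] v=[1.0000 -1.0000 0.0000 0.0000]
Step 2: x=[4.2500 7.8750 12.8750 17.0000] v=[1.5000 -1.2500 -0.2500 0.0000]
Step 3: x=[4.9063 7.5938 12.5313 16.9688] v=[1.3125 -0.5625 -0.6875 -0.0625]
Step 4: x=[5.2345 7.8751 12.0626 16.8282] v=[0.6563 0.5625 -0.9375 -0.2813]
Step 5: x=[5.2228 8.5431 11.7384 16.4962] v=[-0.0234 1.3360 -0.6485 -0.6641]
Step 6: x=[5.0412 9.1799 11.8048 15.9747] v=[-0.3633 1.2735 0.1328 -1.0430]
Max displacement = 1.2345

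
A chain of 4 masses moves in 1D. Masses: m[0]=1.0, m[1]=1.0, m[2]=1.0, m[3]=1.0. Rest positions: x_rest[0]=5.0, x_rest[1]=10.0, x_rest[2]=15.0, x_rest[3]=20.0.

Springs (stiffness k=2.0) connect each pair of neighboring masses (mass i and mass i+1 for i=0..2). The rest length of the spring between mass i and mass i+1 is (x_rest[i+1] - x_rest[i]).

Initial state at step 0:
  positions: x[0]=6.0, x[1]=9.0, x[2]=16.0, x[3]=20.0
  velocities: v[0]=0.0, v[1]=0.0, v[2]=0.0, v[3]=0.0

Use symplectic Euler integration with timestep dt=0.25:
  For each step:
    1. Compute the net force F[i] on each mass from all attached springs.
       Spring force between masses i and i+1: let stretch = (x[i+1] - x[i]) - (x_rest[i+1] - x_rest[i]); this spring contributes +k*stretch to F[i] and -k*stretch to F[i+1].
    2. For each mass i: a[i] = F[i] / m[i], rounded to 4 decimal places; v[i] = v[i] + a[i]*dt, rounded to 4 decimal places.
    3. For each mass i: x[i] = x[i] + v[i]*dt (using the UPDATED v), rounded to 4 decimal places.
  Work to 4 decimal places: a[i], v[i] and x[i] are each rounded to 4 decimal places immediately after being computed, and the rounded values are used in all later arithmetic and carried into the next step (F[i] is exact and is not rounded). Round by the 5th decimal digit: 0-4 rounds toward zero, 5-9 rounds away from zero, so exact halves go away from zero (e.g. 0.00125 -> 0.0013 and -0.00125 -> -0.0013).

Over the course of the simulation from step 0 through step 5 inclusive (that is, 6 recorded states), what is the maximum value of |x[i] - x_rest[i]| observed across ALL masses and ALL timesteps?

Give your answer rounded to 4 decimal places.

Answer: 1.5059

Derivation:
Step 0: x=[6.0000 9.0000 16.0000 20.0000] v=[0.0000 0.0000 0.0000 0.0000]
Step 1: x=[5.7500 9.5000 15.6250 20.1250] v=[-1.0000 2.0000 -1.5000 0.5000]
Step 2: x=[5.3438 10.2969 15.0469 20.3125] v=[-1.6250 3.1875 -2.3125 0.7500]
Step 3: x=[4.9317 11.0684 14.5332 20.4668] v=[-1.6485 3.0860 -2.0547 0.6172]
Step 4: x=[4.6617 11.5059 14.3281 20.5044] v=[-1.0802 1.7501 -0.8203 0.1504]
Step 5: x=[4.6222 11.4407 14.5423 20.3950] v=[-0.1581 -0.2609 0.8568 -0.4378]
Max displacement = 1.5059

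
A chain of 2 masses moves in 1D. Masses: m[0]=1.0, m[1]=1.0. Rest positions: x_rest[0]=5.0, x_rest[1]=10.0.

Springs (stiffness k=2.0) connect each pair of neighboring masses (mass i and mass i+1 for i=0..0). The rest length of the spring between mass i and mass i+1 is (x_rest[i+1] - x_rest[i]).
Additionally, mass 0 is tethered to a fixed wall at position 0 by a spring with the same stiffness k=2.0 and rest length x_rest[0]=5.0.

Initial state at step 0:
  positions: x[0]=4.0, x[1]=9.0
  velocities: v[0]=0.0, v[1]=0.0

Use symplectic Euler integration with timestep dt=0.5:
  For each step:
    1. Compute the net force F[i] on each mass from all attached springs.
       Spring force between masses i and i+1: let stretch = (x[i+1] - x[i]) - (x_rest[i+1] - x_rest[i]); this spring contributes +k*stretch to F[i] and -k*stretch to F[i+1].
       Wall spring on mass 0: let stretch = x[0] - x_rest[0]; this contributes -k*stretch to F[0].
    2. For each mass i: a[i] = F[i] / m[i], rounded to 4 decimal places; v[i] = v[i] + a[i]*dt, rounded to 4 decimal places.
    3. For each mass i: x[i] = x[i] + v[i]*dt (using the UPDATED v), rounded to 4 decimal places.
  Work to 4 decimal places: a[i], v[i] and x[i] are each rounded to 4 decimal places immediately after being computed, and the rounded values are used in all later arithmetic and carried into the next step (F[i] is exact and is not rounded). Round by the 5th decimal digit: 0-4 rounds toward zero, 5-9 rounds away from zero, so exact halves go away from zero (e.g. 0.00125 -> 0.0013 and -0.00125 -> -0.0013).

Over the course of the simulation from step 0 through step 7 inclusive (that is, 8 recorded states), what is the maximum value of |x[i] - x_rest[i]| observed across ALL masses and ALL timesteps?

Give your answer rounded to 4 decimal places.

Answer: 1.1407

Derivation:
Step 0: x=[4.0000 9.0000] v=[0.0000 0.0000]
Step 1: x=[4.5000 9.0000] v=[1.0000 0.0000]
Step 2: x=[5.0000 9.2500] v=[1.0000 0.5000]
Step 3: x=[5.1250 9.8750] v=[0.2500 1.2500]
Step 4: x=[5.0625 10.6250] v=[-0.1250 1.5000]
Step 5: x=[5.2500 11.0938] v=[0.3750 0.9375]
Step 6: x=[5.7344 11.1407] v=[0.9688 0.0937]
Step 7: x=[6.0548 10.9844] v=[0.6407 -0.3126]
Max displacement = 1.1407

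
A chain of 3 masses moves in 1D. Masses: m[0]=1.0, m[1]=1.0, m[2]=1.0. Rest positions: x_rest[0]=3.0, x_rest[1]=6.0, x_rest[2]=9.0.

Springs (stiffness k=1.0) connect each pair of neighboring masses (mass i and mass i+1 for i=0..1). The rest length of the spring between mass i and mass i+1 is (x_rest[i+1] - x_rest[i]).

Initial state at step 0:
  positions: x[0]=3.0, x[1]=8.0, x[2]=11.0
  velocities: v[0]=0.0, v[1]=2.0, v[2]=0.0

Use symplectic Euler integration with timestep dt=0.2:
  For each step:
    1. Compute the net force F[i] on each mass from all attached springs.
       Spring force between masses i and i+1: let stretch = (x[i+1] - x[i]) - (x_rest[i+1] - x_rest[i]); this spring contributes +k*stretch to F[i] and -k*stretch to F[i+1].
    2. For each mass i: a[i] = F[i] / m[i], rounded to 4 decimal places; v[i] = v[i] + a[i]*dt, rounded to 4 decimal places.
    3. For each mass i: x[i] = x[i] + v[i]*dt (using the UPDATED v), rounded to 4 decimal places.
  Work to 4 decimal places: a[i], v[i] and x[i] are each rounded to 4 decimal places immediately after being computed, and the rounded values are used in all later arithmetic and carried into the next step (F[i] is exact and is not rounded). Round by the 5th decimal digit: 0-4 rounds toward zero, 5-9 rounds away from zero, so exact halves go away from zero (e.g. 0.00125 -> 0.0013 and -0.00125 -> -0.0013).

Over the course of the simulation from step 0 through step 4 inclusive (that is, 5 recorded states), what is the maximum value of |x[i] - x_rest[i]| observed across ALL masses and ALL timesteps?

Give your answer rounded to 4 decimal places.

Step 0: x=[3.0000 8.0000 11.0000] v=[0.0000 2.0000 0.0000]
Step 1: x=[3.0800 8.3200 11.0000] v=[0.4000 1.6000 0.0000]
Step 2: x=[3.2496 8.5376 11.0128] v=[0.8480 1.0880 0.0640]
Step 3: x=[3.5107 8.6427 11.0466] v=[1.3056 0.5254 0.1690]
Step 4: x=[3.8571 8.6387 11.1042] v=[1.7320 -0.0202 0.2882]
Max displacement = 2.6427

Answer: 2.6427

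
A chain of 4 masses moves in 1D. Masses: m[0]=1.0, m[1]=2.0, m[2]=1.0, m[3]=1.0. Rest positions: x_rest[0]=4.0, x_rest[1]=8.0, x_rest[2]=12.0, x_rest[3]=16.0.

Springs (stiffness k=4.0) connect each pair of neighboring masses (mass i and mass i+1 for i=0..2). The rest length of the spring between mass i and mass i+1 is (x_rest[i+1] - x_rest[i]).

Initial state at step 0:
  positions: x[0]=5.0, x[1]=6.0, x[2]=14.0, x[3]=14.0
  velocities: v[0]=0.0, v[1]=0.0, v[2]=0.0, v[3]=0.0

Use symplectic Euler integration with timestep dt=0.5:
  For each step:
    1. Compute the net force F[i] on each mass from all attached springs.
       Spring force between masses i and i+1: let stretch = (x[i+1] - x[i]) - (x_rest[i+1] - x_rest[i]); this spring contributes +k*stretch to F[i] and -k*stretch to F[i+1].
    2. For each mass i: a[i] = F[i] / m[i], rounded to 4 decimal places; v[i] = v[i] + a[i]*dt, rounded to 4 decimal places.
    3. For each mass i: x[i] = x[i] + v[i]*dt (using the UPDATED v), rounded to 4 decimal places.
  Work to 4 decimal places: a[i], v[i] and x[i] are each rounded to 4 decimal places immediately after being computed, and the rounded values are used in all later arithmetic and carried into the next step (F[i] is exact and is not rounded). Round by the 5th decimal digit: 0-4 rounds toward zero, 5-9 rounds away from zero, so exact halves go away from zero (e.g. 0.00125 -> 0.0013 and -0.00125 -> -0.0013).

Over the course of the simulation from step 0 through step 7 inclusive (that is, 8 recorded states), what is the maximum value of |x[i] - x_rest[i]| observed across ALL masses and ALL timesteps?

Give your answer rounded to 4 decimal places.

Answer: 6.0000

Derivation:
Step 0: x=[5.0000 6.0000 14.0000 14.0000] v=[0.0000 0.0000 0.0000 0.0000]
Step 1: x=[2.0000 9.5000 6.0000 18.0000] v=[-6.0000 7.0000 -16.0000 8.0000]
Step 2: x=[2.5000 7.5000 13.5000 14.0000] v=[1.0000 -4.0000 15.0000 -8.0000]
Step 3: x=[4.0000 6.0000 15.5000 13.5000] v=[3.0000 -3.0000 4.0000 -1.0000]
Step 4: x=[3.5000 8.2500 6.0000 19.0000] v=[-1.0000 4.5000 -19.0000 11.0000]
Step 5: x=[3.7500 7.0000 11.7500 15.5000] v=[0.5000 -2.5000 11.5000 -7.0000]
Step 6: x=[3.2500 6.5000 16.5000 12.2500] v=[-1.0000 -1.0000 9.5000 -6.5000]
Step 7: x=[2.0000 9.3750 7.0000 17.2500] v=[-2.5000 5.7500 -19.0000 10.0000]
Max displacement = 6.0000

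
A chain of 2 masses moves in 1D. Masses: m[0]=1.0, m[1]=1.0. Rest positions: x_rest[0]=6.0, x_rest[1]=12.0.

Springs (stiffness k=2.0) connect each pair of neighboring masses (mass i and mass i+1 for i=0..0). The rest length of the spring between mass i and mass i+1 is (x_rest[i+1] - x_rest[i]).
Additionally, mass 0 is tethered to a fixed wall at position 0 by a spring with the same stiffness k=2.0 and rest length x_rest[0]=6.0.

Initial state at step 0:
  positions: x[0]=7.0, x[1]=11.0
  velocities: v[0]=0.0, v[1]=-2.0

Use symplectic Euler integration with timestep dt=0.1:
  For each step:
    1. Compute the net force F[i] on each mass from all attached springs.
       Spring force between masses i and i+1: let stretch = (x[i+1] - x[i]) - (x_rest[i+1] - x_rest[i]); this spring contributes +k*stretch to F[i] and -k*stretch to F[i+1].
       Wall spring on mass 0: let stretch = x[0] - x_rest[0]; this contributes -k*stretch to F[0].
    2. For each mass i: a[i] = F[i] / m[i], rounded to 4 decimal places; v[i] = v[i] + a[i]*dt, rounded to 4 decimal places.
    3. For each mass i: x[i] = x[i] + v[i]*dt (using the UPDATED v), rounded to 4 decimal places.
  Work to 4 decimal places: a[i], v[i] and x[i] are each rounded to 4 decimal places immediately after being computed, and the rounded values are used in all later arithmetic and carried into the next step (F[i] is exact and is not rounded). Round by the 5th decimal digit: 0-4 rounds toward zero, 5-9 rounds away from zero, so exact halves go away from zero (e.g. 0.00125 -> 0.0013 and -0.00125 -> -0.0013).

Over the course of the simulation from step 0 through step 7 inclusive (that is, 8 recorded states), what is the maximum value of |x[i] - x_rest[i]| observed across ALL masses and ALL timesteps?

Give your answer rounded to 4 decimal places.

Answer: 1.3905

Derivation:
Step 0: x=[7.0000 11.0000] v=[0.0000 -2.0000]
Step 1: x=[6.9400 10.8400] v=[-0.6000 -1.6000]
Step 2: x=[6.8192 10.7220] v=[-1.2080 -1.1800]
Step 3: x=[6.6401 10.6459] v=[-1.7913 -0.7606]
Step 4: x=[6.4083 10.6097] v=[-2.3182 -0.3618]
Step 5: x=[6.1323 10.6095] v=[-2.7596 -0.0021]
Step 6: x=[5.8232 10.6398] v=[-3.0906 0.3025]
Step 7: x=[5.4940 10.6937] v=[-3.2919 0.5392]
Max displacement = 1.3905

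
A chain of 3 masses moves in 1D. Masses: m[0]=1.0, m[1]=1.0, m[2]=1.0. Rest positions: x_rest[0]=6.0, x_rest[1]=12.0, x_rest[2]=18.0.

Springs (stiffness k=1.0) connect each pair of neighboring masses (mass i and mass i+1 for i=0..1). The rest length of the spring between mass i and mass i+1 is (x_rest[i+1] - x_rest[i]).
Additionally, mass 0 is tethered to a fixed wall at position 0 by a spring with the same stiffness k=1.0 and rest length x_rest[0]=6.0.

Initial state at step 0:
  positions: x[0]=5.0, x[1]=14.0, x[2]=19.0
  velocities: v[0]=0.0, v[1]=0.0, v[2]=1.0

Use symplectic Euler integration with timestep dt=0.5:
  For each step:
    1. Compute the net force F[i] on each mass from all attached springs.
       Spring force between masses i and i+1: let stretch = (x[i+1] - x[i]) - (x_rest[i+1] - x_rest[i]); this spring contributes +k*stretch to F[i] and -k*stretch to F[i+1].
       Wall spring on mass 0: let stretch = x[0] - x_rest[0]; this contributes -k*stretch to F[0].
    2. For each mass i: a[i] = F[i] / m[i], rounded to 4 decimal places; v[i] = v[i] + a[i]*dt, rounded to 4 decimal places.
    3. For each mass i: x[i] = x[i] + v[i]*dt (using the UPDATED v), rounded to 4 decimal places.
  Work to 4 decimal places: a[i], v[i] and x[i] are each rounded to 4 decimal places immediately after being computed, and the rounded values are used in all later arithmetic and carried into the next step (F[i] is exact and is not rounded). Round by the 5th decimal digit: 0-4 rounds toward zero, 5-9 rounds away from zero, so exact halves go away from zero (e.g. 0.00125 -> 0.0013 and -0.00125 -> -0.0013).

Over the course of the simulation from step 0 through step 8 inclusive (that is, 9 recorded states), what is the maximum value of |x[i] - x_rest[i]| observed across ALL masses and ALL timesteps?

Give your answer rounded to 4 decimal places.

Answer: 2.7997

Derivation:
Step 0: x=[5.0000 14.0000 19.0000] v=[0.0000 0.0000 1.0000]
Step 1: x=[6.0000 13.0000 19.7500] v=[2.0000 -2.0000 1.5000]
Step 2: x=[7.2500 11.9375 20.3125] v=[2.5000 -2.1250 1.1250]
Step 3: x=[7.8594 11.7969 20.2813] v=[1.2188 -0.2813 -0.0625]
Step 4: x=[7.4883 12.7930 19.6290] v=[-0.7422 1.9922 -1.3047]
Step 5: x=[6.5713 14.1720 18.7677] v=[-1.8340 2.7579 -1.7227]
Step 6: x=[5.9117 14.7997 18.2574] v=[-1.3193 1.2554 -1.0206]
Step 7: x=[5.9962 14.0698 18.3827] v=[0.1689 -1.4598 0.2506]
Step 8: x=[6.6000 12.3997 18.9298] v=[1.2076 -3.3402 1.0942]
Max displacement = 2.7997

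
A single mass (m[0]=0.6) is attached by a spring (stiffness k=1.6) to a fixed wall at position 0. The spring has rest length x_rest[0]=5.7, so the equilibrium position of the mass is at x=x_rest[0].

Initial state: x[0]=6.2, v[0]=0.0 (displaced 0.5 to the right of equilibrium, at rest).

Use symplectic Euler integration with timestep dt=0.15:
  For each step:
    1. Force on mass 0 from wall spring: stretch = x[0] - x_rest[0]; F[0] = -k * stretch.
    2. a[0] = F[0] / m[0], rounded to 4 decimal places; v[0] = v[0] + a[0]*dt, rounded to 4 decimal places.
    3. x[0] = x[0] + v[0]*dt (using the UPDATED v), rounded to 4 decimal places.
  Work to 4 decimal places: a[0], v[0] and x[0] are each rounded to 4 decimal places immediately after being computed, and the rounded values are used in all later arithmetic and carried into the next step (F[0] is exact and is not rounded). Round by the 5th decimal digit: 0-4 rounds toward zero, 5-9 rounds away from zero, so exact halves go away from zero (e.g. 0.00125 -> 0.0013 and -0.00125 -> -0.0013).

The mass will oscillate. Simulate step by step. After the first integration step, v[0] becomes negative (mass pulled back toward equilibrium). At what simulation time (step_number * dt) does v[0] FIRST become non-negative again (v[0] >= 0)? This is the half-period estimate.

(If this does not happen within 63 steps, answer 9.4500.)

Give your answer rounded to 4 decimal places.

Answer: 1.9500

Derivation:
Step 0: x=[6.2000] v=[0.0000]
Step 1: x=[6.1700] v=[-0.2000]
Step 2: x=[6.1118] v=[-0.3880]
Step 3: x=[6.0289] v=[-0.5527]
Step 4: x=[5.9263] v=[-0.6843]
Step 5: x=[5.8101] v=[-0.7748]
Step 6: x=[5.6873] v=[-0.8188]
Step 7: x=[5.5652] v=[-0.8137]
Step 8: x=[5.4512] v=[-0.7598]
Step 9: x=[5.3522] v=[-0.6603]
Step 10: x=[5.2740] v=[-0.5212]
Step 11: x=[5.2214] v=[-0.3508]
Step 12: x=[5.1975] v=[-0.1594]
Step 13: x=[5.2037] v=[0.0416]
First v>=0 after going negative at step 13, time=1.9500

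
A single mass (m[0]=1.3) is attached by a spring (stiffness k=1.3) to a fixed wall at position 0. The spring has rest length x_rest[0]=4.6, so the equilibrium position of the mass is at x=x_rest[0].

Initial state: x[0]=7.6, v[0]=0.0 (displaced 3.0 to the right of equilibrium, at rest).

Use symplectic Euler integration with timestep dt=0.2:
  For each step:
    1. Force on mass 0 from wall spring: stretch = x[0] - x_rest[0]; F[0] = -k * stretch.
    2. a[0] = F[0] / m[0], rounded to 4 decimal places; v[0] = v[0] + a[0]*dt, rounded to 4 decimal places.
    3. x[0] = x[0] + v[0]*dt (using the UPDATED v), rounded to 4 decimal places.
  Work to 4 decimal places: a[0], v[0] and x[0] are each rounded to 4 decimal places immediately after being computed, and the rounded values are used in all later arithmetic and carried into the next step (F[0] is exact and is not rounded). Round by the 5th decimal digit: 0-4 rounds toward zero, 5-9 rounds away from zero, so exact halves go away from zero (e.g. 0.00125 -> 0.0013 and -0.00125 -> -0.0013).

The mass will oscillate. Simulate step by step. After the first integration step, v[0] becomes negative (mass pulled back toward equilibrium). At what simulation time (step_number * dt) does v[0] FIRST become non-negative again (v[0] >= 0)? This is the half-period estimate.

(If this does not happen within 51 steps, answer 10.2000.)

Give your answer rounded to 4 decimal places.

Step 0: x=[7.6000] v=[0.0000]
Step 1: x=[7.4800] v=[-0.6000]
Step 2: x=[7.2448] v=[-1.1760]
Step 3: x=[6.9038] v=[-1.7050]
Step 4: x=[6.4706] v=[-2.1658]
Step 5: x=[5.9626] v=[-2.5399]
Step 6: x=[5.4001] v=[-2.8124]
Step 7: x=[4.8056] v=[-2.9724]
Step 8: x=[4.2029] v=[-3.0135]
Step 9: x=[3.6161] v=[-2.9341]
Step 10: x=[3.0686] v=[-2.7373]
Step 11: x=[2.5824] v=[-2.4310]
Step 12: x=[2.1769] v=[-2.0275]
Step 13: x=[1.8683] v=[-1.5429]
Step 14: x=[1.6690] v=[-0.9966]
Step 15: x=[1.5869] v=[-0.4104]
Step 16: x=[1.6253] v=[0.1922]
First v>=0 after going negative at step 16, time=3.2000

Answer: 3.2000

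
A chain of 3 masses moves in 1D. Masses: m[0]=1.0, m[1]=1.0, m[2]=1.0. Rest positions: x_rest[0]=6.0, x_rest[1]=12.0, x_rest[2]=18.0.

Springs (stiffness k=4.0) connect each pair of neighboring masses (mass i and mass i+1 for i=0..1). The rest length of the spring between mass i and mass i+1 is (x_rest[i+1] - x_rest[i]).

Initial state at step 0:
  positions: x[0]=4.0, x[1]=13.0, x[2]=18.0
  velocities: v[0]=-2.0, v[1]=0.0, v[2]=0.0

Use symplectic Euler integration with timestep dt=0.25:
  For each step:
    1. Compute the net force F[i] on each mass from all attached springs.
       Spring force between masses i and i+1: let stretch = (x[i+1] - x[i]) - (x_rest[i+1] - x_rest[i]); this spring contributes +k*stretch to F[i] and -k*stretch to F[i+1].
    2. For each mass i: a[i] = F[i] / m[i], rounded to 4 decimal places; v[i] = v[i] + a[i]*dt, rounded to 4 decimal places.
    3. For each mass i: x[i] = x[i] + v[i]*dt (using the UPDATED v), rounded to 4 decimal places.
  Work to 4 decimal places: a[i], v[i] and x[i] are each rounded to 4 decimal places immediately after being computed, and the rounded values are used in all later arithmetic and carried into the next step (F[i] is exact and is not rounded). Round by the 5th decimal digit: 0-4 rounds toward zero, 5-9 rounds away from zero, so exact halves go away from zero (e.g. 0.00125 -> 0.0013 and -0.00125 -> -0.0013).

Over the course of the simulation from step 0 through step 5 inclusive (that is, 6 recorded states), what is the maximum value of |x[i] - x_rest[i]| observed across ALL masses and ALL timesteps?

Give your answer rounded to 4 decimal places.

Answer: 2.2187

Derivation:
Step 0: x=[4.0000 13.0000 18.0000] v=[-2.0000 0.0000 0.0000]
Step 1: x=[4.2500 12.0000 18.2500] v=[1.0000 -4.0000 1.0000]
Step 2: x=[4.9375 10.6250 18.4375] v=[2.7500 -5.5000 0.7500]
Step 3: x=[5.5469 9.7813 18.1719] v=[2.4375 -3.3750 -1.0625]
Step 4: x=[5.7149 9.9766 17.3086] v=[0.6719 0.7812 -3.4531]
Step 5: x=[5.4483 10.9395 16.1123] v=[-1.0664 3.8515 -4.7851]
Max displacement = 2.2187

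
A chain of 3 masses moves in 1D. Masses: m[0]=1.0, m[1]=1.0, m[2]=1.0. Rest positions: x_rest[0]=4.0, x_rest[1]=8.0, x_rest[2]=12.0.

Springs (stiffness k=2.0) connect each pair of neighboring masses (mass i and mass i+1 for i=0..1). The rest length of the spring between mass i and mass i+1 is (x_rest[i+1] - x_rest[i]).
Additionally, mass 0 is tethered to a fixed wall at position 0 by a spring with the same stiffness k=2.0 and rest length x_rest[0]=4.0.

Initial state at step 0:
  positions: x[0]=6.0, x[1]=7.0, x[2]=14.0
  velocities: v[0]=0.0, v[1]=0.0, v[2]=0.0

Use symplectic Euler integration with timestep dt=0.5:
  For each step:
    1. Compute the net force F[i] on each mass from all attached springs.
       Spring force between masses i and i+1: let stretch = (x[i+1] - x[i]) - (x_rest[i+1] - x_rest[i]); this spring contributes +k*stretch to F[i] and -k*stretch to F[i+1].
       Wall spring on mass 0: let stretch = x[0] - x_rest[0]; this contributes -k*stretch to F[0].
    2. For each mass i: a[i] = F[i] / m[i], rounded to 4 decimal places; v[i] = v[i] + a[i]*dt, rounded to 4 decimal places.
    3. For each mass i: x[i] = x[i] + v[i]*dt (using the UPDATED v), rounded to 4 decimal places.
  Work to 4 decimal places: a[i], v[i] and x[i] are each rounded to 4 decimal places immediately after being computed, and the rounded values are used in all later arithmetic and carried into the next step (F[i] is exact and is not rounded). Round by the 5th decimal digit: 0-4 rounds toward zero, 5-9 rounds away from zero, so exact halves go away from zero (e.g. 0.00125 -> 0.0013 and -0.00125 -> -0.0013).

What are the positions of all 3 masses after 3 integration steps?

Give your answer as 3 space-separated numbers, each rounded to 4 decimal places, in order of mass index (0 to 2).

Answer: 4.5000 8.1250 12.6250

Derivation:
Step 0: x=[6.0000 7.0000 14.0000] v=[0.0000 0.0000 0.0000]
Step 1: x=[3.5000 10.0000 12.5000] v=[-5.0000 6.0000 -3.0000]
Step 2: x=[2.5000 11.0000 11.7500] v=[-2.0000 2.0000 -1.5000]
Step 3: x=[4.5000 8.1250 12.6250] v=[4.0000 -5.7500 1.7500]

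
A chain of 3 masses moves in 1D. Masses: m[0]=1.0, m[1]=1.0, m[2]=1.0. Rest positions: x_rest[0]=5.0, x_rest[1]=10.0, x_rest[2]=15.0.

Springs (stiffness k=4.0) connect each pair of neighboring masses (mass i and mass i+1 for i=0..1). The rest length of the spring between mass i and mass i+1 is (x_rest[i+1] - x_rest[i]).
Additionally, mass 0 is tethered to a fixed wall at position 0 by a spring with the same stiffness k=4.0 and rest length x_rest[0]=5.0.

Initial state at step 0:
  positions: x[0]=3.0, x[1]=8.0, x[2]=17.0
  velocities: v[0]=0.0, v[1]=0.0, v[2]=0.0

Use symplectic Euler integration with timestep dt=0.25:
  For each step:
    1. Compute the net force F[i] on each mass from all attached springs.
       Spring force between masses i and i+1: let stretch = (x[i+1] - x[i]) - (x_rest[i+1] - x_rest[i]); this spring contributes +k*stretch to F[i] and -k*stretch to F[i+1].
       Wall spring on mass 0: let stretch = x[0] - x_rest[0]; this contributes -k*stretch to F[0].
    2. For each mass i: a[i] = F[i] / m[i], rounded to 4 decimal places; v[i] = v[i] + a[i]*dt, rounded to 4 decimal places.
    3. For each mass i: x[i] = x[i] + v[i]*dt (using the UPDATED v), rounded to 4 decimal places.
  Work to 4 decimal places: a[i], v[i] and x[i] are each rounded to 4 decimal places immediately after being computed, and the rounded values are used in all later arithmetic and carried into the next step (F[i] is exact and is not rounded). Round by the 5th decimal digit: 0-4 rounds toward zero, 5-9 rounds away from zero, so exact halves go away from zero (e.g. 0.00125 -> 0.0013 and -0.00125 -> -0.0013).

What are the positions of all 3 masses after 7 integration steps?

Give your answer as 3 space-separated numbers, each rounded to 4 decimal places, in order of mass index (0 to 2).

Answer: 5.3707 9.3879 15.3764

Derivation:
Step 0: x=[3.0000 8.0000 17.0000] v=[0.0000 0.0000 0.0000]
Step 1: x=[3.5000 9.0000 16.0000] v=[2.0000 4.0000 -4.0000]
Step 2: x=[4.5000 10.3750 14.5000] v=[4.0000 5.5000 -6.0000]
Step 3: x=[5.8438 11.3125 13.2188] v=[5.3750 3.7500 -5.1250]
Step 4: x=[7.0938 11.3594 12.7110] v=[4.9999 0.1876 -2.0313]
Step 5: x=[7.6367 10.6778 13.1153] v=[2.1717 -2.7264 1.6171]
Step 6: x=[7.0307 9.8453 14.1602] v=[-2.4239 -3.3300 4.1796]
Step 7: x=[5.3707 9.3879 15.3764] v=[-6.6400 -1.8297 4.8647]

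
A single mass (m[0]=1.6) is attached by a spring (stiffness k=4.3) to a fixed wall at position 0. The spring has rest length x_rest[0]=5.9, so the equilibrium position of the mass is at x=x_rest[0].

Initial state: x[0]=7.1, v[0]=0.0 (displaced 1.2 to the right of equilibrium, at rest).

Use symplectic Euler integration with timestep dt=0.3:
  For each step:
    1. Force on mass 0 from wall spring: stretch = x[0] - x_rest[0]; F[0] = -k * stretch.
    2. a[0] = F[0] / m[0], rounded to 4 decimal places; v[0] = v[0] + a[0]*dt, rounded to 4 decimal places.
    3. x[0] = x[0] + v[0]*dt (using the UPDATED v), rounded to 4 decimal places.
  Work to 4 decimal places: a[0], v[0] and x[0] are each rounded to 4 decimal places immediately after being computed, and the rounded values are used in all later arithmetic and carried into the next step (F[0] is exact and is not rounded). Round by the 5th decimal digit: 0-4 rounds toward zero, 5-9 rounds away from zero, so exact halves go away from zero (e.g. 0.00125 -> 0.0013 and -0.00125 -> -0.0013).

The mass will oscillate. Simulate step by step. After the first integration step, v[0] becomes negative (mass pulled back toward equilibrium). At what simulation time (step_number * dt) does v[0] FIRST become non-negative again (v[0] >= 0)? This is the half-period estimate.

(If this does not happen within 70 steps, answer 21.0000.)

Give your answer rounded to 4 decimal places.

Answer: 2.1000

Derivation:
Step 0: x=[7.1000] v=[0.0000]
Step 1: x=[6.8098] v=[-0.9675]
Step 2: x=[6.2995] v=[-1.7010]
Step 3: x=[5.6926] v=[-2.0231]
Step 4: x=[5.1358] v=[-1.8559]
Step 5: x=[4.7639] v=[-1.2398]
Step 6: x=[4.6668] v=[-0.3238]
Step 7: x=[4.8680] v=[0.6705]
First v>=0 after going negative at step 7, time=2.1000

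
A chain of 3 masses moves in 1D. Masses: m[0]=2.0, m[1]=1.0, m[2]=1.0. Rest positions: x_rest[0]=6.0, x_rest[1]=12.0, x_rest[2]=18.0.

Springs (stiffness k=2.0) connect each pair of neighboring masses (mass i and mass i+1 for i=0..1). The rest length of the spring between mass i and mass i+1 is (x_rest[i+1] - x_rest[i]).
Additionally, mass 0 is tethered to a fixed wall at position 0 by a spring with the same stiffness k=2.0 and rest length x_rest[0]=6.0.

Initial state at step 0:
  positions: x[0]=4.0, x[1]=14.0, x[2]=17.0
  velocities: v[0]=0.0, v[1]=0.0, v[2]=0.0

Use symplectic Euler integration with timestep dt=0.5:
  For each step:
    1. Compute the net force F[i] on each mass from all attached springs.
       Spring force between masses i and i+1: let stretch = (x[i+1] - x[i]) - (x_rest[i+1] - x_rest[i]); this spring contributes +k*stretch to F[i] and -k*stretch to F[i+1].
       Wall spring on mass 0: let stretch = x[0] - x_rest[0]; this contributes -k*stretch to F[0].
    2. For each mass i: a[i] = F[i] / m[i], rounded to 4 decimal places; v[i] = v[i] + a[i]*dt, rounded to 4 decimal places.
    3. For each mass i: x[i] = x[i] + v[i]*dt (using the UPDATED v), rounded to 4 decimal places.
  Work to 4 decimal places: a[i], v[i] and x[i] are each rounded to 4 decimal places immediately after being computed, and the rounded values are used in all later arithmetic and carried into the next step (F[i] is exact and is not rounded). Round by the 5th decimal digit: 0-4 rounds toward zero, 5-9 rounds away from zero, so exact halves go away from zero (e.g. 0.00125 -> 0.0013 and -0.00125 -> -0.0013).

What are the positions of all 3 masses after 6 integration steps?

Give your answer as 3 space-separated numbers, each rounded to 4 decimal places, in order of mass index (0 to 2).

Answer: 6.4746 10.9297 18.9024

Derivation:
Step 0: x=[4.0000 14.0000 17.0000] v=[0.0000 0.0000 0.0000]
Step 1: x=[5.5000 10.5000 18.5000] v=[3.0000 -7.0000 3.0000]
Step 2: x=[6.8750 8.5000 19.0000] v=[2.7500 -4.0000 1.0000]
Step 3: x=[6.9375 10.9375 17.2500] v=[0.1250 4.8750 -3.5000]
Step 4: x=[6.2656 14.5313 15.3438] v=[-1.3438 7.1875 -3.8125]
Step 5: x=[6.0937 14.3985 16.0313] v=[-0.3438 -0.2657 1.3750]
Step 6: x=[6.4746 10.9297 18.9024] v=[0.7618 -6.9377 5.7422]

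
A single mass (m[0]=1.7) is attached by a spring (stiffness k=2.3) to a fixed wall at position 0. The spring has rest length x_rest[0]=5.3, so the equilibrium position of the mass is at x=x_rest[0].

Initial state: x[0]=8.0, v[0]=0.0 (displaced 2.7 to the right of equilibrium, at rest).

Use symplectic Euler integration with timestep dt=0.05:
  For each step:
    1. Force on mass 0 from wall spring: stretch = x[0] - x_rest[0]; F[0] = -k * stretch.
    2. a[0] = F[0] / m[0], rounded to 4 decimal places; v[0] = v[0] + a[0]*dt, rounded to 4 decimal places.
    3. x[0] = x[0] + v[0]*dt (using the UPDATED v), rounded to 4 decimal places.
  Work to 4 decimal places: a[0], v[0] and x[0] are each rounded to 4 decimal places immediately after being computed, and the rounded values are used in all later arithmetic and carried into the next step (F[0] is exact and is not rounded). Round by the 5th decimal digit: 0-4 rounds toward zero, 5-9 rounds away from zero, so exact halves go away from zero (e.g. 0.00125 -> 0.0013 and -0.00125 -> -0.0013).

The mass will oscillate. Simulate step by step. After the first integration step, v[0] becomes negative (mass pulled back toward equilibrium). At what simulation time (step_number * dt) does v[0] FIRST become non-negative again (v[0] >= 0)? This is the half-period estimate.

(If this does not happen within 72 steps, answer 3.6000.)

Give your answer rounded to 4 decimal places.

Answer: 2.7500

Derivation:
Step 0: x=[8.0000] v=[0.0000]
Step 1: x=[7.9909] v=[-0.1826]
Step 2: x=[7.9727] v=[-0.3646]
Step 3: x=[7.9454] v=[-0.5454]
Step 4: x=[7.9092] v=[-0.7244]
Step 5: x=[7.8642] v=[-0.9009]
Step 6: x=[7.8105] v=[-1.0744]
Step 7: x=[7.7483] v=[-1.2442]
Step 8: x=[7.6778] v=[-1.4098]
Step 9: x=[7.5993] v=[-1.5707]
Step 10: x=[7.5130] v=[-1.7262]
Step 11: x=[7.4192] v=[-1.8759]
Step 12: x=[7.3182] v=[-2.0193]
Step 13: x=[7.2104] v=[-2.1558]
Step 14: x=[7.0962] v=[-2.2850]
Step 15: x=[6.9759] v=[-2.4065]
Step 16: x=[6.8499] v=[-2.5199]
Step 17: x=[6.7187] v=[-2.6247]
Step 18: x=[6.5827] v=[-2.7207]
Step 19: x=[6.4423] v=[-2.8075]
Step 20: x=[6.2981] v=[-2.8848]
Step 21: x=[6.1505] v=[-2.9523]
Step 22: x=[6.0000] v=[-3.0098]
Step 23: x=[5.8471] v=[-3.0572]
Step 24: x=[5.6924] v=[-3.0942]
Step 25: x=[5.5364] v=[-3.1207]
Step 26: x=[5.3796] v=[-3.1367]
Step 27: x=[5.2225] v=[-3.1421]
Step 28: x=[5.0657] v=[-3.1369]
Step 29: x=[4.9096] v=[-3.1211]
Step 30: x=[4.7549] v=[-3.0947]
Step 31: x=[4.6020] v=[-3.0578]
Step 32: x=[4.4515] v=[-3.0106]
Step 33: x=[4.3038] v=[-2.9532]
Step 34: x=[4.1595] v=[-2.8858]
Step 35: x=[4.0191] v=[-2.8087]
Step 36: x=[3.8830] v=[-2.7221]
Step 37: x=[3.7517] v=[-2.6262]
Step 38: x=[3.6256] v=[-2.5215]
Step 39: x=[3.5052] v=[-2.4082]
Step 40: x=[3.3909] v=[-2.2868]
Step 41: x=[3.2830] v=[-2.1577]
Step 42: x=[3.1819] v=[-2.0213]
Step 43: x=[3.0880] v=[-1.8780]
Step 44: x=[3.0016] v=[-1.7284]
Step 45: x=[2.9230] v=[-1.5729]
Step 46: x=[2.8524] v=[-1.4121]
Step 47: x=[2.7901] v=[-1.2465]
Step 48: x=[2.7363] v=[-1.0767]
Step 49: x=[2.6911] v=[-0.9033]
Step 50: x=[2.6548] v=[-0.7268]
Step 51: x=[2.6274] v=[-0.5479]
Step 52: x=[2.6090] v=[-0.3671]
Step 53: x=[2.5997] v=[-0.1851]
Step 54: x=[2.5996] v=[-0.0024]
Step 55: x=[2.6086] v=[0.1803]
First v>=0 after going negative at step 55, time=2.7500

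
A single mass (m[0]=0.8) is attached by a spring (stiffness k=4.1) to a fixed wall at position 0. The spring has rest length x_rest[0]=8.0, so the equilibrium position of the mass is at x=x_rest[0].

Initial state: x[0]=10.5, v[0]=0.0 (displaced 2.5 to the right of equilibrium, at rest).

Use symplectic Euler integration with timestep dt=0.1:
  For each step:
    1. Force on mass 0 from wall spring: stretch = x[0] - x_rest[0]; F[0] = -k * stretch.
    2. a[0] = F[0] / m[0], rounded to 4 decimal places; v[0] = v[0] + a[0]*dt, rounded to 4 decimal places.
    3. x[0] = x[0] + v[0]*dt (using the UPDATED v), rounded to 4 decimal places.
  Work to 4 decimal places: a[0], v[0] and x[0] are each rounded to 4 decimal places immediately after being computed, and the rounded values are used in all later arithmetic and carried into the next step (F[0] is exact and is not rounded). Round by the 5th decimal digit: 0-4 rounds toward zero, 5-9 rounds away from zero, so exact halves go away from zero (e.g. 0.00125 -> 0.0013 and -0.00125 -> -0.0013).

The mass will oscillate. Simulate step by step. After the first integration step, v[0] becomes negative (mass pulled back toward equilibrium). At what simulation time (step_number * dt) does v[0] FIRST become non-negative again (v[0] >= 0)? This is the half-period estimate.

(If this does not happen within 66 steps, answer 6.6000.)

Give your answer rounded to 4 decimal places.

Step 0: x=[10.5000] v=[0.0000]
Step 1: x=[10.3719] v=[-1.2813]
Step 2: x=[10.1222] v=[-2.4969]
Step 3: x=[9.7638] v=[-3.5845]
Step 4: x=[9.3150] v=[-4.4885]
Step 5: x=[8.7988] v=[-5.1624]
Step 6: x=[8.2416] v=[-5.5718]
Step 7: x=[7.6720] v=[-5.6956]
Step 8: x=[7.1193] v=[-5.5275]
Step 9: x=[6.6117] v=[-5.0761]
Step 10: x=[6.1752] v=[-4.3646]
Step 11: x=[5.8323] v=[-3.4294]
Step 12: x=[5.6005] v=[-2.3185]
Step 13: x=[5.4916] v=[-1.0888]
Step 14: x=[5.5113] v=[0.1968]
First v>=0 after going negative at step 14, time=1.4000

Answer: 1.4000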